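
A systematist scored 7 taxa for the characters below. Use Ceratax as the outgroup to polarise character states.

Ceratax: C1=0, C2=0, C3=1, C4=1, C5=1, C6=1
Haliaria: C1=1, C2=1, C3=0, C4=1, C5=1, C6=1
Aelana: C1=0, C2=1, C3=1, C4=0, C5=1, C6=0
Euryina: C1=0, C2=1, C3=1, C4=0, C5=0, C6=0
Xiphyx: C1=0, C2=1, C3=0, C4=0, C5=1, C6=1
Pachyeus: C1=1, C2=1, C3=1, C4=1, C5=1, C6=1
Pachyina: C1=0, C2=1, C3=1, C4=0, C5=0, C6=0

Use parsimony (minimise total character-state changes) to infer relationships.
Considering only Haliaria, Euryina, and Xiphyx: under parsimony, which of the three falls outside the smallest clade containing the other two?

Haliaria

Character polarity is set by the outgroup: the derived state is whichever differs from the outgroup's state, so for C3, C4, C5, C6 the derived state is '0', and for the remaining characters it is '1'.
C1 (derived state '1') is shared by Haliaria and Pachyeus — a synapomorphy uniting that clade.
C2 (derived state '1') is shared by all ingroup taxa — unites the whole ingroup.
C3 (state '0') occurs in Haliaria and Xiphyx but conflicts with the nesting implied by the other characters — most parsimoniously interpreted as homoplasy.
Only Aelana, Euryina, Pachyina, and Xiphyx show the derived state '0' for C4, supporting them as a clade.
Only Euryina and Pachyina show the derived state '0' for C5, supporting them as a clade.
Only Aelana, Euryina, and Pachyina show the derived state '0' for C6, supporting them as a clade.
Most parsimonious ingroup topology: ((Haliaria,Pachyeus),((Aelana,(Euryina,Pachyina)),Xiphyx)).
Euryina and Xiphyx share a more recent common ancestor with each other than either does with Haliaria, so Haliaria is the least closely related of the three.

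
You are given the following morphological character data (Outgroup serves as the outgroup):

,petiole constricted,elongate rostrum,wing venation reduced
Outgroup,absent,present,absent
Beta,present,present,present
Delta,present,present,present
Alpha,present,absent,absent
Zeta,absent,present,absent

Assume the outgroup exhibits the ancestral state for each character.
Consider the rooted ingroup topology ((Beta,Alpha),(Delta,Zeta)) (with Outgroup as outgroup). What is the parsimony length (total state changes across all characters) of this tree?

Map each character onto ((Beta,Alpha),(Delta,Zeta)) (rooted by Outgroup) and count the minimum state changes it requires (Fitch parsimony):
petiole constricted: 2; elongate rostrum: 1; wing venation reduced: 2.
Total tree length = 5.

5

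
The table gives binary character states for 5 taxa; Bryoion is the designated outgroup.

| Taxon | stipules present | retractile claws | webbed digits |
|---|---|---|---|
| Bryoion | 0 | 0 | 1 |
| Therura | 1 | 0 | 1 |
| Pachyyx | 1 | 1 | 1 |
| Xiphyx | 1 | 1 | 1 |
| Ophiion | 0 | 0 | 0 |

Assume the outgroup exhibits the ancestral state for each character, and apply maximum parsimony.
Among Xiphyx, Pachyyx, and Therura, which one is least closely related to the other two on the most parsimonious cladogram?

Therura

Character polarity is set by the outgroup: the derived state is whichever differs from the outgroup's state, so for webbed digits the derived state is '0', and for the remaining characters it is '1'.
stipules present: derived state '1' in Pachyyx, Therura, and Xiphyx only — synapomorphy for {Pachyyx, Therura, Xiphyx}.
retractile claws: derived state '1' in Pachyyx and Xiphyx only — synapomorphy for {Pachyyx, Xiphyx}.
webbed digits (derived state '0') is unique to Ophiion (autapomorphy; uninformative for grouping).
Most parsimonious ingroup topology: ((Therura,(Pachyyx,Xiphyx)),Ophiion).
Pachyyx and Xiphyx share a more recent common ancestor with each other than either does with Therura, so Therura is the least closely related of the three.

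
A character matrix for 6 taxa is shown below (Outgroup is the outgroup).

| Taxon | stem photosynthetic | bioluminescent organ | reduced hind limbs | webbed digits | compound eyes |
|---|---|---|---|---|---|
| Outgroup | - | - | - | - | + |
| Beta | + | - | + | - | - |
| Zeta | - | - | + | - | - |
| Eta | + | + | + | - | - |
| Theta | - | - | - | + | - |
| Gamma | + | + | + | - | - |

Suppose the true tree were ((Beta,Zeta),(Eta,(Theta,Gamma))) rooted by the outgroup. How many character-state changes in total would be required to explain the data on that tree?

9

Map each character onto ((Beta,Zeta),(Eta,(Theta,Gamma))) (rooted by Outgroup) and count the minimum state changes it requires (Fitch parsimony):
stem photosynthetic: 3; bioluminescent organ: 2; reduced hind limbs: 2; webbed digits: 1; compound eyes: 1.
Total tree length = 9.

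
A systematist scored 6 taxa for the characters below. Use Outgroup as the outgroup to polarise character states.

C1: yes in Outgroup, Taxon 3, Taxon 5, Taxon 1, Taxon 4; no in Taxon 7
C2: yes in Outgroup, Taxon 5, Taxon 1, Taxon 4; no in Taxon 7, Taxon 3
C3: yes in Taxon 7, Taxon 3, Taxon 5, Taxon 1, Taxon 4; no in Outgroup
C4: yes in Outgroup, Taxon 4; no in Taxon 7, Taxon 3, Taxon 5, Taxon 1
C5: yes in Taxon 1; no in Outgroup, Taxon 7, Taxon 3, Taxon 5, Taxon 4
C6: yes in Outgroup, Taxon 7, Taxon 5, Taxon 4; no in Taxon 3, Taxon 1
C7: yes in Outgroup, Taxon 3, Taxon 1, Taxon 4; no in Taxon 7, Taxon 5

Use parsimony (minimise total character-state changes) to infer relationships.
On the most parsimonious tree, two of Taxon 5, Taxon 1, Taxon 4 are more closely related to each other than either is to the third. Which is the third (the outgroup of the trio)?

Character polarity is set by the outgroup: the derived state is whichever differs from the outgroup's state, so for C1, C2, C4, C6, C7 the derived state is 'no', and for the remaining characters it is 'yes'.
C1 (derived state 'no') is unique to Taxon 7 (autapomorphy; uninformative for grouping).
C2 (state 'no') occurs in Taxon 3 and Taxon 7 but conflicts with the nesting implied by the other characters — most parsimoniously interpreted as homoplasy.
C3 (derived state 'yes') is shared by all ingroup taxa — unites the whole ingroup.
C4: derived state 'no' in Taxon 1, Taxon 3, Taxon 5, and Taxon 7 only — synapomorphy for {Taxon 1, Taxon 3, Taxon 5, Taxon 7}.
C5 (derived state 'yes') is unique to Taxon 1 (autapomorphy; uninformative for grouping).
C6: derived state 'no' in Taxon 1 and Taxon 3 only — synapomorphy for {Taxon 1, Taxon 3}.
C7 (derived state 'no') is shared by Taxon 5 and Taxon 7 — a synapomorphy uniting that clade.
Most parsimonious ingroup topology: (((Taxon 7,Taxon 5),(Taxon 3,Taxon 1)),Taxon 4).
Taxon 1 and Taxon 5 share a more recent common ancestor with each other than either does with Taxon 4, so Taxon 4 is the least closely related of the three.

Taxon 4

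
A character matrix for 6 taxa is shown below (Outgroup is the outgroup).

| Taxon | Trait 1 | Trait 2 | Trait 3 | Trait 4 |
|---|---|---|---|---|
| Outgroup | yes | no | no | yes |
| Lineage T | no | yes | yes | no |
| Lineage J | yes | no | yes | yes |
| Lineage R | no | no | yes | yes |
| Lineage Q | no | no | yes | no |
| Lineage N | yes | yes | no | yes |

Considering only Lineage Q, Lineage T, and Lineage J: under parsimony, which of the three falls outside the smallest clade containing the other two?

Lineage J

Character polarity is set by the outgroup: the derived state is whichever differs from the outgroup's state, so for Trait 1, Trait 4 the derived state is 'no', and for the remaining characters it is 'yes'.
Trait 1: derived state 'no' in Lineage Q, Lineage R, and Lineage T only — synapomorphy for {Lineage Q, Lineage R, Lineage T}.
Trait 2 groups Lineage N and Lineage T, which is incompatible with the clades supported by the remaining characters; treating it as convergent (homoplasy) costs fewer steps than any alternative tree.
Trait 3: derived state 'yes' in Lineage J, Lineage Q, Lineage R, and Lineage T only — synapomorphy for {Lineage J, Lineage Q, Lineage R, Lineage T}.
Only Lineage Q and Lineage T show the derived state 'no' for Trait 4, supporting them as a clade.
Most parsimonious ingroup topology: ((((Lineage T,Lineage Q),Lineage R),Lineage J),Lineage N).
Lineage T and Lineage Q share a more recent common ancestor with each other than either does with Lineage J, so Lineage J is the least closely related of the three.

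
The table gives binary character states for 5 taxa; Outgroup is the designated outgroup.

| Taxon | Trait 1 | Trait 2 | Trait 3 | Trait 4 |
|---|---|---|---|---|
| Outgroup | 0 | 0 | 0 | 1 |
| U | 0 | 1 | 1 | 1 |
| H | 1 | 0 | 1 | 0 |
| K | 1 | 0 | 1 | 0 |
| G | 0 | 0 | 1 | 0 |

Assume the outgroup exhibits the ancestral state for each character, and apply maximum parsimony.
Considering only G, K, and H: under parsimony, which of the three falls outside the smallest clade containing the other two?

Character polarity is set by the outgroup: the derived state is whichever differs from the outgroup's state, so for Trait 4 the derived state is '0', and for the remaining characters it is '1'.
Trait 1 (derived state '1') is shared by H and K — a synapomorphy uniting that clade.
Trait 2: derived state '1' in U only — an autapomorphy, so it tells us nothing about relationships among taxa.
All ingroup taxa share the derived state '1' for Trait 3; it defines the ingroup but does not resolve relationships within it.
Trait 4: derived state '0' in G, H, and K only — synapomorphy for {G, H, K}.
Most parsimonious ingroup topology: (((K,H),G),U).
H and K share a more recent common ancestor with each other than either does with G, so G is the least closely related of the three.

G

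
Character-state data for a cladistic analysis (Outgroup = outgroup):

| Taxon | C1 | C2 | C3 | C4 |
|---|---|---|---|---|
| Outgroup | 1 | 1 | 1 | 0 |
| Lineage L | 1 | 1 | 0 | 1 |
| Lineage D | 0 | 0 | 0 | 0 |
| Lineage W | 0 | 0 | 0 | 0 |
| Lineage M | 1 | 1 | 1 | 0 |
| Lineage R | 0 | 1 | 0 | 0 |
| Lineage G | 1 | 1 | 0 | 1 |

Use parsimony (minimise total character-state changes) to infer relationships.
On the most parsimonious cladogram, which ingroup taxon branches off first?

Character polarity is set by the outgroup: the derived state is whichever differs from the outgroup's state, so for C1, C2, C3 the derived state is '0', and for the remaining characters it is '1'.
C1: derived state '0' in Lineage D, Lineage R, and Lineage W only — synapomorphy for {Lineage D, Lineage R, Lineage W}.
C2: derived state '0' in Lineage D and Lineage W only — synapomorphy for {Lineage D, Lineage W}.
Only Lineage D, Lineage G, Lineage L, Lineage R, and Lineage W show the derived state '0' for C3, supporting them as a clade.
C4 (derived state '1') is shared by Lineage G and Lineage L — a synapomorphy uniting that clade.
Most parsimonious ingroup topology: ((((Lineage D,Lineage W),Lineage R),(Lineage G,Lineage L)),Lineage M).
Lineage M is sister to the clade containing all other ingroup taxa, so it is the earliest-diverging (most basal) ingroup lineage.

Lineage M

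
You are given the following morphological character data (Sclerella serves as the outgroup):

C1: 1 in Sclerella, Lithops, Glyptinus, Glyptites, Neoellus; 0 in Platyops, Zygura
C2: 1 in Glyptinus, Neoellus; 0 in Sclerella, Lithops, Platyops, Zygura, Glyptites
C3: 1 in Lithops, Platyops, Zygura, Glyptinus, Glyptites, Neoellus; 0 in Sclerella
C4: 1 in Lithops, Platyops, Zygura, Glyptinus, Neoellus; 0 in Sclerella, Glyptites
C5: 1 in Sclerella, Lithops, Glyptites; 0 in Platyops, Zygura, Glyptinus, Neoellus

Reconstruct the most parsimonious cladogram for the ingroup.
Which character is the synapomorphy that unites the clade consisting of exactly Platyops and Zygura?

C1

Character polarity is set by the outgroup: the derived state is whichever differs from the outgroup's state, so for C1, C5 the derived state is '0', and for the remaining characters it is '1'.
Only Platyops and Zygura show the derived state '0' for C1, supporting them as a clade.
C2: derived state '1' in Glyptinus and Neoellus only — synapomorphy for {Glyptinus, Neoellus}.
C3 (derived state '1') is shared by all ingroup taxa — unites the whole ingroup.
C4: derived state '1' in Glyptinus, Lithops, Neoellus, Platyops, and Zygura only — synapomorphy for {Glyptinus, Lithops, Neoellus, Platyops, Zygura}.
C5 (derived state '0') is shared by Glyptinus, Neoellus, Platyops, and Zygura — a synapomorphy uniting that clade.
Most parsimonious ingroup topology: ((Lithops,((Platyops,Zygura),(Glyptinus,Neoellus))),Glyptites).
The clade {Platyops, Zygura} is supported by C1: its derived state '0' occurs in exactly those taxa and in no other taxon (including the outgroup).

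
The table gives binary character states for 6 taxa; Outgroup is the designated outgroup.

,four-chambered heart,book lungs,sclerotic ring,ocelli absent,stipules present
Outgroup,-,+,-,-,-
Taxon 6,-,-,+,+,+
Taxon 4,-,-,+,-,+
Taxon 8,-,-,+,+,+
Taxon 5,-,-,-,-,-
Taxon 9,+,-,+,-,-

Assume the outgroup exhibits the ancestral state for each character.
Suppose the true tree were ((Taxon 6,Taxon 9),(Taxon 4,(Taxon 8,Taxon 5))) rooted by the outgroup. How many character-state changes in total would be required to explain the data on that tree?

9

Map each character onto ((Taxon 6,Taxon 9),(Taxon 4,(Taxon 8,Taxon 5))) (rooted by Outgroup) and count the minimum state changes it requires (Fitch parsimony):
four-chambered heart: 1; book lungs: 1; sclerotic ring: 2; ocelli absent: 2; stipules present: 3.
Total tree length = 9.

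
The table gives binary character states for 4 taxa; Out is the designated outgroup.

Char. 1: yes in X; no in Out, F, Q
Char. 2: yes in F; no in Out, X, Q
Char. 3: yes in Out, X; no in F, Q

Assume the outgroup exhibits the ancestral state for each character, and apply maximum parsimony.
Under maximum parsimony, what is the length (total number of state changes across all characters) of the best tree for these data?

3

Character polarity is set by the outgroup: the derived state is whichever differs from the outgroup's state, so for Char. 3 the derived state is 'no', and for the remaining characters it is 'yes'.
Char. 1 (derived state 'yes') is unique to X (autapomorphy; uninformative for grouping).
Char. 2 (derived state 'yes') is unique to F (autapomorphy; uninformative for grouping).
Char. 3 (derived state 'no') is shared by F and Q — a synapomorphy uniting that clade.
Most parsimonious ingroup topology: ((F,Q),X).
Changes per character on this tree: Char. 1: 1; Char. 2: 1; Char. 3: 1.
Total = 3.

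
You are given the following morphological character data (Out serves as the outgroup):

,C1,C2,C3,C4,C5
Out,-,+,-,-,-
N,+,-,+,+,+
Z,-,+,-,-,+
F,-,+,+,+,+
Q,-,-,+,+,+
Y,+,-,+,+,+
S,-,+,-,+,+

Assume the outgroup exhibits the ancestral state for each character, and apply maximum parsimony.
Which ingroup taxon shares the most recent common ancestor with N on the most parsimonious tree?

Y

Character polarity is set by the outgroup: the derived state is whichever differs from the outgroup's state, so for C2 the derived state is '-', and for the remaining characters it is '+'.
C1 (derived state '+') is shared by N and Y — a synapomorphy uniting that clade.
C2 (derived state '-') is shared by N, Q, and Y — a synapomorphy uniting that clade.
Only F, N, Q, and Y show the derived state '+' for C3, supporting them as a clade.
Only F, N, Q, S, and Y show the derived state '+' for C4, supporting them as a clade.
All ingroup taxa share the derived state '+' for C5; it defines the ingroup but does not resolve relationships within it.
Most parsimonious ingroup topology: (((((N,Y),Q),F),S),Z).
N and Y form a cherry on this tree, so they are sister taxa.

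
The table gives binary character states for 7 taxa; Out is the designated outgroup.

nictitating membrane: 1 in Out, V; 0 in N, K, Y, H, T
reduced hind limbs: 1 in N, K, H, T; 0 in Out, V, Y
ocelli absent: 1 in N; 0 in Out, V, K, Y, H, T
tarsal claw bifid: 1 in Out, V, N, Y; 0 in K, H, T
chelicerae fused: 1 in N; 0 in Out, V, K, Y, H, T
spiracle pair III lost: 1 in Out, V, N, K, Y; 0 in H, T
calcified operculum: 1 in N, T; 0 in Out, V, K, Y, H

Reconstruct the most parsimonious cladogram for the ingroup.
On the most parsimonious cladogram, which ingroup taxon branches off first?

Character polarity is set by the outgroup: the derived state is whichever differs from the outgroup's state, so for nictitating membrane, tarsal claw bifid, spiracle pair III lost the derived state is '0', and for the remaining characters it is '1'.
nictitating membrane (derived state '0') is shared by H, K, N, T, and Y — a synapomorphy uniting that clade.
reduced hind limbs: derived state '1' in H, K, N, and T only — synapomorphy for {H, K, N, T}.
ocelli absent: derived state '1' in N only — an autapomorphy, so it tells us nothing about relationships among taxa.
tarsal claw bifid (derived state '0') is shared by H, K, and T — a synapomorphy uniting that clade.
chelicerae fused: derived state '1' in N only — an autapomorphy, so it tells us nothing about relationships among taxa.
spiracle pair III lost (derived state '0') is shared by H and T — a synapomorphy uniting that clade.
calcified operculum groups N and T, which is incompatible with the clades supported by the remaining characters; treating it as convergent (homoplasy) costs fewer steps than any alternative tree.
Most parsimonious ingroup topology: (V,((N,(K,(H,T))),Y)).
V is sister to the clade containing all other ingroup taxa, so it is the earliest-diverging (most basal) ingroup lineage.

V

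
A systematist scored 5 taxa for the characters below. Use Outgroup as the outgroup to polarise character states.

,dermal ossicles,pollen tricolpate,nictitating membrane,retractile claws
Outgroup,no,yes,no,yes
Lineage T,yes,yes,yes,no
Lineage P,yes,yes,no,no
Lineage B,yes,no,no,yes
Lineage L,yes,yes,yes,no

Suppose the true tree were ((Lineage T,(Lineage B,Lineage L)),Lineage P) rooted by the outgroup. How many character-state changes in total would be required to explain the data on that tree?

6

Map each character onto ((Lineage T,(Lineage B,Lineage L)),Lineage P) (rooted by Outgroup) and count the minimum state changes it requires (Fitch parsimony):
dermal ossicles: 1; pollen tricolpate: 1; nictitating membrane: 2; retractile claws: 2.
Total tree length = 6.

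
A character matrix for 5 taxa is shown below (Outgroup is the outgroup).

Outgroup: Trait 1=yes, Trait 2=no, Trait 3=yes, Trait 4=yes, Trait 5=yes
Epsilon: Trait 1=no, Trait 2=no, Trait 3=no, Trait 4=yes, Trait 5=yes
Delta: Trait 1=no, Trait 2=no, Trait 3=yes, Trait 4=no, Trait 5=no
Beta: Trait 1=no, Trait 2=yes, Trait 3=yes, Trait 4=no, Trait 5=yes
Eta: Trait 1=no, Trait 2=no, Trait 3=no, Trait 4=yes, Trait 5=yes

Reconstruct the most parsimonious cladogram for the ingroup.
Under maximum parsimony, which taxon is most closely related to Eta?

Epsilon

Character polarity is set by the outgroup: the derived state is whichever differs from the outgroup's state, so for Trait 1, Trait 3, Trait 4, Trait 5 the derived state is 'no', and for the remaining characters it is 'yes'.
Trait 1 (derived state 'no') is shared by all ingroup taxa — unites the whole ingroup.
Trait 2: derived state 'yes' in Beta only — an autapomorphy, so it tells us nothing about relationships among taxa.
Trait 3: derived state 'no' in Epsilon and Eta only — synapomorphy for {Epsilon, Eta}.
Only Beta and Delta show the derived state 'no' for Trait 4, supporting them as a clade.
Trait 5: derived state 'no' in Delta only — an autapomorphy, so it tells us nothing about relationships among taxa.
Most parsimonious ingroup topology: ((Epsilon,Eta),(Delta,Beta)).
Eta and Epsilon form a cherry on this tree, so they are sister taxa.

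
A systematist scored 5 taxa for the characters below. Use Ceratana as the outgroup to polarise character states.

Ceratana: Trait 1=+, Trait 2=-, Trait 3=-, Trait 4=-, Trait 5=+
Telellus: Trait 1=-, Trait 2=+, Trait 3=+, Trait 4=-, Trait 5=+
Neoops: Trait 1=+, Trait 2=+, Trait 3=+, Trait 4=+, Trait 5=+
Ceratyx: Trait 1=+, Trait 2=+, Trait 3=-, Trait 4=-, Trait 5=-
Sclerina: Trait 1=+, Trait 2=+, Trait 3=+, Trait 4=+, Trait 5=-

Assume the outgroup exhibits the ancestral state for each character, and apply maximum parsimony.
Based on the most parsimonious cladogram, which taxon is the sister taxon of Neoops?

Sclerina

Character polarity is set by the outgroup: the derived state is whichever differs from the outgroup's state, so for Trait 1, Trait 5 the derived state is '-', and for the remaining characters it is '+'.
Trait 1 (derived state '-') is unique to Telellus (autapomorphy; uninformative for grouping).
Trait 2 (derived state '+') is shared by all ingroup taxa — unites the whole ingroup.
Only Neoops, Sclerina, and Telellus show the derived state '+' for Trait 3, supporting them as a clade.
Only Neoops and Sclerina show the derived state '+' for Trait 4, supporting them as a clade.
Trait 5 groups Ceratyx and Sclerina, which is incompatible with the clades supported by the remaining characters; treating it as convergent (homoplasy) costs fewer steps than any alternative tree.
Most parsimonious ingroup topology: ((Telellus,(Neoops,Sclerina)),Ceratyx).
Neoops and Sclerina form a cherry on this tree, so they are sister taxa.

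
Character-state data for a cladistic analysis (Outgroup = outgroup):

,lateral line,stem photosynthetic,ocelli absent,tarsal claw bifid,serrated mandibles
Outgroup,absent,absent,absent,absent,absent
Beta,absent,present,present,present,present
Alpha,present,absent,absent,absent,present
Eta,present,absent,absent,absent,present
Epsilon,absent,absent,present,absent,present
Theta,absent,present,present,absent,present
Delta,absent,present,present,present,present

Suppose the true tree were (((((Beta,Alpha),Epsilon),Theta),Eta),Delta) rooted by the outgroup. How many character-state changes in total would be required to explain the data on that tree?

Map each character onto (((((Beta,Alpha),Epsilon),Theta),Eta),Delta) (rooted by Outgroup) and count the minimum state changes it requires (Fitch parsimony):
lateral line: 2; stem photosynthetic: 3; ocelli absent: 3; tarsal claw bifid: 2; serrated mandibles: 1.
Total tree length = 11.

11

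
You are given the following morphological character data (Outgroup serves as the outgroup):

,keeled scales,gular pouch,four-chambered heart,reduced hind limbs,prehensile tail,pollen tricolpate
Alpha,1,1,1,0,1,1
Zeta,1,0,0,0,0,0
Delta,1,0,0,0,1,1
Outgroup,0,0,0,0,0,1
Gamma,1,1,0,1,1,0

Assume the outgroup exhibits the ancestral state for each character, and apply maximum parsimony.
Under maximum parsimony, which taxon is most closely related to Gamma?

Character polarity is set by the outgroup: the derived state is whichever differs from the outgroup's state, so for pollen tricolpate the derived state is '0', and for the remaining characters it is '1'.
keeled scales (derived state '1') is shared by all ingroup taxa — unites the whole ingroup.
Only Alpha and Gamma show the derived state '1' for gular pouch, supporting them as a clade.
four-chambered heart: derived state '1' in Alpha only — an autapomorphy, so it tells us nothing about relationships among taxa.
reduced hind limbs: derived state '1' in Gamma only — an autapomorphy, so it tells us nothing about relationships among taxa.
prehensile tail (derived state '1') is shared by Alpha, Delta, and Gamma — a synapomorphy uniting that clade.
pollen tricolpate groups Gamma and Zeta, which is incompatible with the clades supported by the remaining characters; treating it as convergent (homoplasy) costs fewer steps than any alternative tree.
Most parsimonious ingroup topology: (((Alpha,Gamma),Delta),Zeta).
Gamma and Alpha form a cherry on this tree, so they are sister taxa.

Alpha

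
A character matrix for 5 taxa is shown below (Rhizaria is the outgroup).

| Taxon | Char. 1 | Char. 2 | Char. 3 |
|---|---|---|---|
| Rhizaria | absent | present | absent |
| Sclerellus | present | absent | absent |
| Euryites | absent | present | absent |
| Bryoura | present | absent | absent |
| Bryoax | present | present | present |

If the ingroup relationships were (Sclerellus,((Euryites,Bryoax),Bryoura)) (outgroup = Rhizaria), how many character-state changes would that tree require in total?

Map each character onto (Sclerellus,((Euryites,Bryoax),Bryoura)) (rooted by Rhizaria) and count the minimum state changes it requires (Fitch parsimony):
Char. 1: 2; Char. 2: 2; Char. 3: 1.
Total tree length = 5.

5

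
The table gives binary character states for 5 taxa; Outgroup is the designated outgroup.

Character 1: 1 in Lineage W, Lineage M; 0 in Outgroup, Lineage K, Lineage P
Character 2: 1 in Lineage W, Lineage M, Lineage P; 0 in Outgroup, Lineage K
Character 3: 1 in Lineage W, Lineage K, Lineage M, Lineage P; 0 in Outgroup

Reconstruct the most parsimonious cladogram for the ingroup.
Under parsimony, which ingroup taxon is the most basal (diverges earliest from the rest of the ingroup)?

Lineage K

The outgroup has state '0' for every character, so '1' is the derived state throughout.
Character 1: derived state '1' in Lineage M and Lineage W only — synapomorphy for {Lineage M, Lineage W}.
Only Lineage M, Lineage P, and Lineage W show the derived state '1' for Character 2, supporting them as a clade.
All ingroup taxa share the derived state '1' for Character 3; it defines the ingroup but does not resolve relationships within it.
Most parsimonious ingroup topology: (((Lineage W,Lineage M),Lineage P),Lineage K).
Lineage K is sister to the clade containing all other ingroup taxa, so it is the earliest-diverging (most basal) ingroup lineage.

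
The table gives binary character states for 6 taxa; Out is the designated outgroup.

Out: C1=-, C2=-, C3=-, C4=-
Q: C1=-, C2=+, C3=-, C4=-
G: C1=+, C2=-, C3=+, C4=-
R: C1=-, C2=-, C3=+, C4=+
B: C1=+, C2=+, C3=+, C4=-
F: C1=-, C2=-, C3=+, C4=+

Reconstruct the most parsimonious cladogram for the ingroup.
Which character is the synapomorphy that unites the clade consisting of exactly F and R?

C4

The outgroup has state '-' for every character, so '+' is the derived state throughout.
C1 (derived state '+') is shared by B and G — a synapomorphy uniting that clade.
C2 (state '+') occurs in B and Q but conflicts with the nesting implied by the other characters — most parsimoniously interpreted as homoplasy.
Only B, F, G, and R show the derived state '+' for C3, supporting them as a clade.
C4 (derived state '+') is shared by F and R — a synapomorphy uniting that clade.
Most parsimonious ingroup topology: (Q,((G,B),(R,F))).
The clade {F, R} is supported by C4: its derived state '+' occurs in exactly those taxa and in no other taxon (including the outgroup).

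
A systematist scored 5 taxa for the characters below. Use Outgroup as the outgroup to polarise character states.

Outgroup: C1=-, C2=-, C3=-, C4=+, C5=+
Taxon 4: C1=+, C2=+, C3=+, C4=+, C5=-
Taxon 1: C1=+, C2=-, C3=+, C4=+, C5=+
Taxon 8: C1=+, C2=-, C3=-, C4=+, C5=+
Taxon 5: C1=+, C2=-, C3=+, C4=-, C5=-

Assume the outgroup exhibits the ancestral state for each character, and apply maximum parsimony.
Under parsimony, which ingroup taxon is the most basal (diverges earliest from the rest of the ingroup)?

Character polarity is set by the outgroup: the derived state is whichever differs from the outgroup's state, so for C4, C5 the derived state is '-', and for the remaining characters it is '+'.
All ingroup taxa share the derived state '+' for C1; it defines the ingroup but does not resolve relationships within it.
C2: derived state '+' in Taxon 4 only — an autapomorphy, so it tells us nothing about relationships among taxa.
Only Taxon 1, Taxon 4, and Taxon 5 show the derived state '+' for C3, supporting them as a clade.
C4 (derived state '-') is unique to Taxon 5 (autapomorphy; uninformative for grouping).
C5 (derived state '-') is shared by Taxon 4 and Taxon 5 — a synapomorphy uniting that clade.
Most parsimonious ingroup topology: (((Taxon 4,Taxon 5),Taxon 1),Taxon 8).
Taxon 8 is sister to the clade containing all other ingroup taxa, so it is the earliest-diverging (most basal) ingroup lineage.

Taxon 8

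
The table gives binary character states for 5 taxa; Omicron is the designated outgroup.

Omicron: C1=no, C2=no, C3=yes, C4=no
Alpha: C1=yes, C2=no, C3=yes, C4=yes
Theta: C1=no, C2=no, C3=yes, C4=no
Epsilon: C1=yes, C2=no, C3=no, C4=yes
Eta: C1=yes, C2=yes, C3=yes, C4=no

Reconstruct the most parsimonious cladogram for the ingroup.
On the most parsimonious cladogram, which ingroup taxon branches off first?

Character polarity is set by the outgroup: the derived state is whichever differs from the outgroup's state, so for C3 the derived state is 'no', and for the remaining characters it is 'yes'.
C1: derived state 'yes' in Alpha, Epsilon, and Eta only — synapomorphy for {Alpha, Epsilon, Eta}.
C2 (derived state 'yes') is unique to Eta (autapomorphy; uninformative for grouping).
C3: derived state 'no' in Epsilon only — an autapomorphy, so it tells us nothing about relationships among taxa.
C4: derived state 'yes' in Alpha and Epsilon only — synapomorphy for {Alpha, Epsilon}.
Most parsimonious ingroup topology: (((Alpha,Epsilon),Eta),Theta).
Theta is sister to the clade containing all other ingroup taxa, so it is the earliest-diverging (most basal) ingroup lineage.

Theta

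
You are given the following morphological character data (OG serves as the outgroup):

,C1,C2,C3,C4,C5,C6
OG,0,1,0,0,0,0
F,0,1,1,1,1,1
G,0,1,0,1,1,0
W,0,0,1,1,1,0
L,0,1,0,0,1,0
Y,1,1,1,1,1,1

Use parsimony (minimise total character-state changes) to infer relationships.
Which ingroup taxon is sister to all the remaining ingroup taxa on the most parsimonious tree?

Character polarity is set by the outgroup: the derived state is whichever differs from the outgroup's state, so for C2 the derived state is '0', and for the remaining characters it is '1'.
C1 (derived state '1') is unique to Y (autapomorphy; uninformative for grouping).
C2 (derived state '0') is unique to W (autapomorphy; uninformative for grouping).
C3 (derived state '1') is shared by F, W, and Y — a synapomorphy uniting that clade.
C4 (derived state '1') is shared by F, G, W, and Y — a synapomorphy uniting that clade.
C5 (derived state '1') is shared by all ingroup taxa — unites the whole ingroup.
C6: derived state '1' in F and Y only — synapomorphy for {F, Y}.
Most parsimonious ingroup topology: ((((F,Y),W),G),L).
L is sister to the clade containing all other ingroup taxa, so it is the earliest-diverging (most basal) ingroup lineage.

L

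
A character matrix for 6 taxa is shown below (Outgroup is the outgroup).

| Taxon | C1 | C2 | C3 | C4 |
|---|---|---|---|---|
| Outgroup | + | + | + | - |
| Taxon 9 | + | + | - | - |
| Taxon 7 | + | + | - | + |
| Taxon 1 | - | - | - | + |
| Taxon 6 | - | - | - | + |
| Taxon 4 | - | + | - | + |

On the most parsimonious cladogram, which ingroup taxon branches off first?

Taxon 9

Character polarity is set by the outgroup: the derived state is whichever differs from the outgroup's state, so for C1, C2, C3 the derived state is '-', and for the remaining characters it is '+'.
C1 (derived state '-') is shared by Taxon 1, Taxon 4, and Taxon 6 — a synapomorphy uniting that clade.
C2 (derived state '-') is shared by Taxon 1 and Taxon 6 — a synapomorphy uniting that clade.
All ingroup taxa share the derived state '-' for C3; it defines the ingroup but does not resolve relationships within it.
C4: derived state '+' in Taxon 1, Taxon 4, Taxon 6, and Taxon 7 only — synapomorphy for {Taxon 1, Taxon 4, Taxon 6, Taxon 7}.
Most parsimonious ingroup topology: (Taxon 9,(Taxon 7,((Taxon 1,Taxon 6),Taxon 4))).
Taxon 9 is sister to the clade containing all other ingroup taxa, so it is the earliest-diverging (most basal) ingroup lineage.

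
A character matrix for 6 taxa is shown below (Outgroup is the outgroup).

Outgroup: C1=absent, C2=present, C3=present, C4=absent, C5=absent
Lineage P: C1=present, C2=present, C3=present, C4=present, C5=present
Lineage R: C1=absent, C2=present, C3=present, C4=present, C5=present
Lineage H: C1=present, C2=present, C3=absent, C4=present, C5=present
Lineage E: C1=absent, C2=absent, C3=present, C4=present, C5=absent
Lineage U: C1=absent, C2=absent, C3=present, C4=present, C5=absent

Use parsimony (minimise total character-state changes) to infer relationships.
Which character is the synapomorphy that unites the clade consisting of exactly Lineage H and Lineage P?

Character polarity is set by the outgroup: the derived state is whichever differs from the outgroup's state, so for C2, C3 the derived state is 'absent', and for the remaining characters it is 'present'.
Only Lineage H and Lineage P show the derived state 'present' for C1, supporting them as a clade.
C2: derived state 'absent' in Lineage E and Lineage U only — synapomorphy for {Lineage E, Lineage U}.
C3 (derived state 'absent') is unique to Lineage H (autapomorphy; uninformative for grouping).
C4 (derived state 'present') is shared by all ingroup taxa — unites the whole ingroup.
Only Lineage H, Lineage P, and Lineage R show the derived state 'present' for C5, supporting them as a clade.
Most parsimonious ingroup topology: (((Lineage P,Lineage H),Lineage R),(Lineage E,Lineage U)).
The clade {Lineage H, Lineage P} is supported by C1: its derived state 'present' occurs in exactly those taxa and in no other taxon (including the outgroup).

C1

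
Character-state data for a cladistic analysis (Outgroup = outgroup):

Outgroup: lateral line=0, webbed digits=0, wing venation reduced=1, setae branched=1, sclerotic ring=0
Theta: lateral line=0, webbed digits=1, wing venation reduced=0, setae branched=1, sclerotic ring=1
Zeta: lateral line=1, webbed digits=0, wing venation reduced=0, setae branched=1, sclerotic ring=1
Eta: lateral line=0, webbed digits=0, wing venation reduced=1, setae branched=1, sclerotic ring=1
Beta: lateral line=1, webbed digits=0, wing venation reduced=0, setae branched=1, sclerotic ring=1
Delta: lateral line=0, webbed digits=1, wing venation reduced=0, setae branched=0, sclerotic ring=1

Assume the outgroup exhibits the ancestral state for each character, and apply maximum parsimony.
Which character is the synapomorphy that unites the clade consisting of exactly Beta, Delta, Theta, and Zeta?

Character polarity is set by the outgroup: the derived state is whichever differs from the outgroup's state, so for wing venation reduced, setae branched the derived state is '0', and for the remaining characters it is '1'.
lateral line: derived state '1' in Beta and Zeta only — synapomorphy for {Beta, Zeta}.
webbed digits: derived state '1' in Delta and Theta only — synapomorphy for {Delta, Theta}.
Only Beta, Delta, Theta, and Zeta show the derived state '0' for wing venation reduced, supporting them as a clade.
setae branched: derived state '0' in Delta only — an autapomorphy, so it tells us nothing about relationships among taxa.
sclerotic ring (derived state '1') is shared by all ingroup taxa — unites the whole ingroup.
Most parsimonious ingroup topology: (((Theta,Delta),(Zeta,Beta)),Eta).
The clade {Beta, Delta, Theta, Zeta} is supported by wing venation reduced: its derived state '0' occurs in exactly those taxa and in no other taxon (including the outgroup).

wing venation reduced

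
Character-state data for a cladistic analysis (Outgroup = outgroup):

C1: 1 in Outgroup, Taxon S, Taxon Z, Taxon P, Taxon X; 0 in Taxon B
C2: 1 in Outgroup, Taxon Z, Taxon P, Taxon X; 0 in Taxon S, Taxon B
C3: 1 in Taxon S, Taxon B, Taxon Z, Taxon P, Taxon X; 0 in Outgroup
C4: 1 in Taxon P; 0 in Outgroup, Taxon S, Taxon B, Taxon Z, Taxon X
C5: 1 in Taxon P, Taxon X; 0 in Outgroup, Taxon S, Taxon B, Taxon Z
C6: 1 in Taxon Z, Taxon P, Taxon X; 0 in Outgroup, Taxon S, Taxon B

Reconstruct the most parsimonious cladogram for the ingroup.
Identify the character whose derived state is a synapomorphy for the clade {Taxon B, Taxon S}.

Character polarity is set by the outgroup: the derived state is whichever differs from the outgroup's state, so for C1, C2 the derived state is '0', and for the remaining characters it is '1'.
C1: derived state '0' in Taxon B only — an autapomorphy, so it tells us nothing about relationships among taxa.
Only Taxon B and Taxon S show the derived state '0' for C2, supporting them as a clade.
All ingroup taxa share the derived state '1' for C3; it defines the ingroup but does not resolve relationships within it.
C4 (derived state '1') is unique to Taxon P (autapomorphy; uninformative for grouping).
Only Taxon P and Taxon X show the derived state '1' for C5, supporting them as a clade.
Only Taxon P, Taxon X, and Taxon Z show the derived state '1' for C6, supporting them as a clade.
Most parsimonious ingroup topology: ((Taxon S,Taxon B),(Taxon Z,(Taxon P,Taxon X))).
The clade {Taxon B, Taxon S} is supported by C2: its derived state '0' occurs in exactly those taxa and in no other taxon (including the outgroup).

C2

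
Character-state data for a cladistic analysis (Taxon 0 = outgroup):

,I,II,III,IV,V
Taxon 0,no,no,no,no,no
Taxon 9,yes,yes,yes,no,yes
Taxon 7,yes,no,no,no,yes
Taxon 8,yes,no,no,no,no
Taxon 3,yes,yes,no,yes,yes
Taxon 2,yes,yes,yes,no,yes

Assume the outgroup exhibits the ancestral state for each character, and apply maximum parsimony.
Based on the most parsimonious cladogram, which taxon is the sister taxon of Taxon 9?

Taxon 2

The outgroup has state 'no' for every character, so 'yes' is the derived state throughout.
I (derived state 'yes') is shared by all ingroup taxa — unites the whole ingroup.
II (derived state 'yes') is shared by Taxon 2, Taxon 3, and Taxon 9 — a synapomorphy uniting that clade.
III (derived state 'yes') is shared by Taxon 2 and Taxon 9 — a synapomorphy uniting that clade.
IV: derived state 'yes' in Taxon 3 only — an autapomorphy, so it tells us nothing about relationships among taxa.
V (derived state 'yes') is shared by Taxon 2, Taxon 3, Taxon 7, and Taxon 9 — a synapomorphy uniting that clade.
Most parsimonious ingroup topology: ((((Taxon 9,Taxon 2),Taxon 3),Taxon 7),Taxon 8).
Taxon 9 and Taxon 2 form a cherry on this tree, so they are sister taxa.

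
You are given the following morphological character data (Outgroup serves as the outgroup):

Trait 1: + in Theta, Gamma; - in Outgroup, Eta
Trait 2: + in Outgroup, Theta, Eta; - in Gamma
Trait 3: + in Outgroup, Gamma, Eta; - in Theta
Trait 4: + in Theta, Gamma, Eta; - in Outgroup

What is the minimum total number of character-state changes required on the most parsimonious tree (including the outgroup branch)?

Character polarity is set by the outgroup: the derived state is whichever differs from the outgroup's state, so for Trait 2, Trait 3 the derived state is '-', and for the remaining characters it is '+'.
Trait 1 (derived state '+') is shared by Gamma and Theta — a synapomorphy uniting that clade.
Trait 2 (derived state '-') is unique to Gamma (autapomorphy; uninformative for grouping).
Trait 3 (derived state '-') is unique to Theta (autapomorphy; uninformative for grouping).
Trait 4 (derived state '+') is shared by all ingroup taxa — unites the whole ingroup.
Most parsimonious ingroup topology: ((Theta,Gamma),Eta).
Changes per character on this tree: Trait 1: 1; Trait 2: 1; Trait 3: 1; Trait 4: 1.
Total = 4.

4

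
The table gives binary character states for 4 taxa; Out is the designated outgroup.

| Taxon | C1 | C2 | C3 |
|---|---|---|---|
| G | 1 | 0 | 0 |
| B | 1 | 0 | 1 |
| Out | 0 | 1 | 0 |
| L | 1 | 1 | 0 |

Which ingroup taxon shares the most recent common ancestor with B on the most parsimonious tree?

G

Character polarity is set by the outgroup: the derived state is whichever differs from the outgroup's state, so for C2 the derived state is '0', and for the remaining characters it is '1'.
C1 (derived state '1') is shared by all ingroup taxa — unites the whole ingroup.
Only B and G show the derived state '0' for C2, supporting them as a clade.
C3: derived state '1' in B only — an autapomorphy, so it tells us nothing about relationships among taxa.
Most parsimonious ingroup topology: ((G,B),L).
B and G form a cherry on this tree, so they are sister taxa.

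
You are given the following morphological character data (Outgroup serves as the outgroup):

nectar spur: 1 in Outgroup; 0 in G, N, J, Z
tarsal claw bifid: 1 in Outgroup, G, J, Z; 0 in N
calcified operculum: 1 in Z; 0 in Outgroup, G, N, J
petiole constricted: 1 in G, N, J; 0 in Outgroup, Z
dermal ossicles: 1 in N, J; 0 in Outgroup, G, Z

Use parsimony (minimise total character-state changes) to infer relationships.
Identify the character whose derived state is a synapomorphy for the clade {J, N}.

dermal ossicles

Character polarity is set by the outgroup: the derived state is whichever differs from the outgroup's state, so for nectar spur, tarsal claw bifid the derived state is '0', and for the remaining characters it is '1'.
All ingroup taxa share the derived state '0' for nectar spur; it defines the ingroup but does not resolve relationships within it.
tarsal claw bifid (derived state '0') is unique to N (autapomorphy; uninformative for grouping).
calcified operculum (derived state '1') is unique to Z (autapomorphy; uninformative for grouping).
petiole constricted (derived state '1') is shared by G, J, and N — a synapomorphy uniting that clade.
dermal ossicles: derived state '1' in J and N only — synapomorphy for {J, N}.
Most parsimonious ingroup topology: (Z,((J,N),G)).
The clade {J, N} is supported by dermal ossicles: its derived state '1' occurs in exactly those taxa and in no other taxon (including the outgroup).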